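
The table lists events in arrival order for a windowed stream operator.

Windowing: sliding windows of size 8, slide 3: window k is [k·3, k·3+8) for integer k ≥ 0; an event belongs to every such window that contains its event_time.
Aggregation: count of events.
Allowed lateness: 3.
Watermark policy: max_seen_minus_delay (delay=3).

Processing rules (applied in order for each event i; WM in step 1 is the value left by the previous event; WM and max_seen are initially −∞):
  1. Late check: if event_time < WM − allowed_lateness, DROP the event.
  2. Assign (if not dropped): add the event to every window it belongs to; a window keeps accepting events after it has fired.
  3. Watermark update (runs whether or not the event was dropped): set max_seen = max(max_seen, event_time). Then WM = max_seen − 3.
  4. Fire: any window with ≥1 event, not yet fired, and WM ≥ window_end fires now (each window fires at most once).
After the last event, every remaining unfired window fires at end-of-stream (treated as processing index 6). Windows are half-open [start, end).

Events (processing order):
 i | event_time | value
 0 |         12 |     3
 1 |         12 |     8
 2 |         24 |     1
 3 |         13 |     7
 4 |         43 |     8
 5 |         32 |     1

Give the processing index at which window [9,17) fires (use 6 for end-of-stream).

2

i=0 t=12 v=3: → [12,20),[9,17),[6,14); WM=9
i=1 t=12 v=8: → [12,20),[9,17),[6,14); WM=9
i=2 t=24 v=1: → [24,32),[21,29),[18,26); WM=21; [6,14) fires=2 [9,17) fires=2 [12,20) fires=2
i=3 t=13 v=7: DROP (t<21-3); WM=21
i=4 t=43 v=8: → [42,50),[39,47),[36,44); WM=40; [18,26) fires=1 [21,29) fires=1 [24,32) fires=1
i=5 t=32 v=1: DROP (t<40-3); WM=40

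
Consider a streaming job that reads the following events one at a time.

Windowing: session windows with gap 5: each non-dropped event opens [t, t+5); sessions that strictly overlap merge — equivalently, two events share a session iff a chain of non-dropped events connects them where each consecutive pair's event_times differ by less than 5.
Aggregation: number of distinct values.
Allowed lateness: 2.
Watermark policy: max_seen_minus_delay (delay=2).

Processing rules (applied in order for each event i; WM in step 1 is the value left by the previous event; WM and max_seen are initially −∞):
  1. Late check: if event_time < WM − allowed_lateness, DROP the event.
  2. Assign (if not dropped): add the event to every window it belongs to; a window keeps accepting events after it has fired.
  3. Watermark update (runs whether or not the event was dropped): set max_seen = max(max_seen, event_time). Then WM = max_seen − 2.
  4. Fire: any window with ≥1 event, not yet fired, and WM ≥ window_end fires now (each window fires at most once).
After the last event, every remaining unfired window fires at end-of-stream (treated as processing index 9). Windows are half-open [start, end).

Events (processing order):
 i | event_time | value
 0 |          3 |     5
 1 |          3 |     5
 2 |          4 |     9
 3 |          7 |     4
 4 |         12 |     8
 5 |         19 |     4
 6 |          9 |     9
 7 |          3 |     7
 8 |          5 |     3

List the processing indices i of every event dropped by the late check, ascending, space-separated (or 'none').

6 7 8

i=0 t=3 v=5: → [3,8); WM=1
i=1 t=3 v=5: → [3,8); WM=1
i=2 t=4 v=9: → [3,9); WM=2
i=3 t=7 v=4: → [3,12); WM=5
i=4 t=12 v=8: → [12,17); WM=10
i=5 t=19 v=4: → [19,24); WM=17
i=6 t=9 v=9: DROP (t<17-2); WM=17
i=7 t=3 v=7: DROP (t<17-2); WM=17
i=8 t=5 v=3: DROP (t<17-2); WM=17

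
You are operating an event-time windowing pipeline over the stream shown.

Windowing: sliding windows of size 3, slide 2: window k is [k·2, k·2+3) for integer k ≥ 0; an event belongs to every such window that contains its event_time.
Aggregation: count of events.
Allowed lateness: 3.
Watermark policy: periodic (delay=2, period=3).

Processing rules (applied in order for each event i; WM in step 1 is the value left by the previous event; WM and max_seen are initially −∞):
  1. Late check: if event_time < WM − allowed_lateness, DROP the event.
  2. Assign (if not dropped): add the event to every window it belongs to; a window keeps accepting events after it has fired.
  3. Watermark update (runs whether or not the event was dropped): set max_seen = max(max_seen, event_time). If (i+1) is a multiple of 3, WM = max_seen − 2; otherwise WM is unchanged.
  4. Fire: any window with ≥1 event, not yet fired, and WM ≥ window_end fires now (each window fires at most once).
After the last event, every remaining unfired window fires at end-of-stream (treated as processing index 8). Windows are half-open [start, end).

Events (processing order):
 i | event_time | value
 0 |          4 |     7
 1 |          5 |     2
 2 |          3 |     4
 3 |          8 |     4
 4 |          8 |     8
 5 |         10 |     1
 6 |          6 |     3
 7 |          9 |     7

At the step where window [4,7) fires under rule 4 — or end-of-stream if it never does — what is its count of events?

i=0 t=4 v=7: → [4,7),[2,5); WM=−∞
i=1 t=5 v=2: → [4,7); WM=−∞
i=2 t=3 v=4: → [2,5); WM=3
i=3 t=8 v=4: → [8,11),[6,9); WM=3
i=4 t=8 v=8: → [8,11),[6,9); WM=3
i=5 t=10 v=1: → [10,13),[8,11); WM=8; [2,5) fires=2 [4,7) fires=2
i=6 t=6 v=3: → [6,9),[4,7); WM=8
i=7 t=9 v=7: → [8,11); WM=8

2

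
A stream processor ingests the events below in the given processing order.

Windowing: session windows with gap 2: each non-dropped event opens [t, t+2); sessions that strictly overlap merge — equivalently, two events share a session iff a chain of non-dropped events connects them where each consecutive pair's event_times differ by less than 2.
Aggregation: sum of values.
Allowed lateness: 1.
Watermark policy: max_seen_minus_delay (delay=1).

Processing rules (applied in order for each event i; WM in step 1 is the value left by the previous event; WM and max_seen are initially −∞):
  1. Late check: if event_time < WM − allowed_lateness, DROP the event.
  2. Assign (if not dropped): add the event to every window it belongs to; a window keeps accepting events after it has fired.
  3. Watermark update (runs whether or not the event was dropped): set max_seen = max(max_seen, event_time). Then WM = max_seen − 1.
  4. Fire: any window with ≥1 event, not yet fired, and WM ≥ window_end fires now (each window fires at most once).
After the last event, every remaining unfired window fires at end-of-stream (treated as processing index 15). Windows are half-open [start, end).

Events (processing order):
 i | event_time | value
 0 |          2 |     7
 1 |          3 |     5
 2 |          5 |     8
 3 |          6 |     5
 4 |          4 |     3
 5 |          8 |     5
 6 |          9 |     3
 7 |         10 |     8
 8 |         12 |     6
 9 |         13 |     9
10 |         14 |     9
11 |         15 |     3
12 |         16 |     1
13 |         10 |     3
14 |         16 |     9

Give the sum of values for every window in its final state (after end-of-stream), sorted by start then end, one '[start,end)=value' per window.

i=0 t=2 v=7: → [2,4); WM=1
i=1 t=3 v=5: → [2,5); WM=2
i=2 t=5 v=8: → [5,7); WM=4
i=3 t=6 v=5: → [5,8); WM=5
i=4 t=4 v=3: → [2,8); WM=5
i=5 t=8 v=5: → [8,10); WM=7
i=6 t=9 v=3: → [8,11); WM=8
i=7 t=10 v=8: → [8,12); WM=9
i=8 t=12 v=6: → [12,14); WM=11
i=9 t=13 v=9: → [12,15); WM=12
i=10 t=14 v=9: → [12,16); WM=13
i=11 t=15 v=3: → [12,17); WM=14
i=12 t=16 v=1: → [12,18); WM=15
i=13 t=10 v=3: DROP (t<15-1); WM=15
i=14 t=16 v=9: → [12,18); WM=15

[2,8)=28 [8,12)=16 [12,18)=37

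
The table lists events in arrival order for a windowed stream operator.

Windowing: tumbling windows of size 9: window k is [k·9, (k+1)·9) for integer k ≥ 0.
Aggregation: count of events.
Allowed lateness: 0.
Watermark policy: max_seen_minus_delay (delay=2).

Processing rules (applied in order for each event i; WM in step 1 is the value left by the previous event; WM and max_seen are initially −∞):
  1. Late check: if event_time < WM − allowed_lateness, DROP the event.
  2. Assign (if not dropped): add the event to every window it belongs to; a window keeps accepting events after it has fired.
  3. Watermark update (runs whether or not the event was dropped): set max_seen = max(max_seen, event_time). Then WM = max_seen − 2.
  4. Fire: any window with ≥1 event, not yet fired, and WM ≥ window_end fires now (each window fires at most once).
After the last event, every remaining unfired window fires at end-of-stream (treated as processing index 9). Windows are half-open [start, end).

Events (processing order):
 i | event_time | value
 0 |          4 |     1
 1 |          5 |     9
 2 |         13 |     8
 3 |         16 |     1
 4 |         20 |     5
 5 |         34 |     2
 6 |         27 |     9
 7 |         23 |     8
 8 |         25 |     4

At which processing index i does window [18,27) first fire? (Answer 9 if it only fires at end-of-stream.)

i=0 t=4 v=1: → [0,9); WM=2
i=1 t=5 v=9: → [0,9); WM=3
i=2 t=13 v=8: → [9,18); WM=11; [0,9) fires=2
i=3 t=16 v=1: → [9,18); WM=14
i=4 t=20 v=5: → [18,27); WM=18; [9,18) fires=2
i=5 t=34 v=2: → [27,36); WM=32; [18,27) fires=1
i=6 t=27 v=9: DROP (t<32-0); WM=32
i=7 t=23 v=8: DROP (t<32-0); WM=32
i=8 t=25 v=4: DROP (t<32-0); WM=32

5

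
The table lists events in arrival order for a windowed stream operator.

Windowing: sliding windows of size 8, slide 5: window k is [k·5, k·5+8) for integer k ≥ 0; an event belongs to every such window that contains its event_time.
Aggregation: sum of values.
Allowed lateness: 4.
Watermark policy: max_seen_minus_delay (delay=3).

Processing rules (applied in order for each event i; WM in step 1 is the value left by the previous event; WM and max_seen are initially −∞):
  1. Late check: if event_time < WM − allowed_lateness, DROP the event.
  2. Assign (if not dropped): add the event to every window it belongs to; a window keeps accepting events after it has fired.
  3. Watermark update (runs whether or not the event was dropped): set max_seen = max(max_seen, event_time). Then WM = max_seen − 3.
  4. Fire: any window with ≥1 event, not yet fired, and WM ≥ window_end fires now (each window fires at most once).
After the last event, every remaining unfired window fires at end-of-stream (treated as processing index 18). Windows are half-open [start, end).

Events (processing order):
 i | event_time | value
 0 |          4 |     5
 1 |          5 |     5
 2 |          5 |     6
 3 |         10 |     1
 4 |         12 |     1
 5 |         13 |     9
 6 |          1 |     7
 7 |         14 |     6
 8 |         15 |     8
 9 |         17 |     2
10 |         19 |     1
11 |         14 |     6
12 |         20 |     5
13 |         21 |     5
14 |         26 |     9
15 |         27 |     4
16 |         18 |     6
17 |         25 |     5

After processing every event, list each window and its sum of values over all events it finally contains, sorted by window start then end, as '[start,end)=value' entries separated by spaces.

[0,8)=16 [5,13)=13 [10,18)=33 [15,23)=21 [20,28)=28 [25,33)=18

i=0 t=4 v=5: → [0,8); WM=1
i=1 t=5 v=5: → [5,13),[0,8); WM=2
i=2 t=5 v=6: → [5,13),[0,8); WM=2
i=3 t=10 v=1: → [10,18),[5,13); WM=7
i=4 t=12 v=1: → [10,18),[5,13); WM=9; [0,8) fires=16
i=5 t=13 v=9: → [10,18); WM=10
i=6 t=1 v=7: DROP (t<10-4); WM=10
i=7 t=14 v=6: → [10,18); WM=11
i=8 t=15 v=8: → [15,23),[10,18); WM=12
i=9 t=17 v=2: → [15,23),[10,18); WM=14; [5,13) fires=13
i=10 t=19 v=1: → [15,23); WM=16
i=11 t=14 v=6: → [10,18); WM=16
i=12 t=20 v=5: → [20,28),[15,23); WM=17
i=13 t=21 v=5: → [20,28),[15,23); WM=18; [10,18) fires=33
i=14 t=26 v=9: → [25,33),[20,28); WM=23; [15,23) fires=21
i=15 t=27 v=4: → [25,33),[20,28); WM=24
i=16 t=18 v=6: DROP (t<24-4); WM=24
i=17 t=25 v=5: → [25,33),[20,28); WM=24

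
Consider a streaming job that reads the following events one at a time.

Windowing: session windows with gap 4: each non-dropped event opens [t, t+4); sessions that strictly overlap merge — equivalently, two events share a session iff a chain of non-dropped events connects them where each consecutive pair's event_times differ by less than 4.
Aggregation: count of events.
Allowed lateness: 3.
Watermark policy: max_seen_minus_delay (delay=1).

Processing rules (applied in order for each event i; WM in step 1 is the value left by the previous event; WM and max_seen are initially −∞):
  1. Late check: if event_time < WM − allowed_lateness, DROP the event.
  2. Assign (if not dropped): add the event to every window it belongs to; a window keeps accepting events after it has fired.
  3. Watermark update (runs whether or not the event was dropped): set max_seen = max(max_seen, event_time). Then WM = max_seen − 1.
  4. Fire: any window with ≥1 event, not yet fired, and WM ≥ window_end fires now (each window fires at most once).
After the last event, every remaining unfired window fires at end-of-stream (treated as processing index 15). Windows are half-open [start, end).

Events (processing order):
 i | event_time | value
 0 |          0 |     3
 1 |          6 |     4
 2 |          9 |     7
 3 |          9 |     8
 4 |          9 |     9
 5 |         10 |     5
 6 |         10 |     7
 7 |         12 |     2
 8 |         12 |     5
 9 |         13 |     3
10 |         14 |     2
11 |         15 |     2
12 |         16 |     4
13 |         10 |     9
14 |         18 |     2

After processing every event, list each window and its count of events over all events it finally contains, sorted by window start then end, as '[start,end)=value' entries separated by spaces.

i=0 t=0 v=3: → [0,4); WM=-1
i=1 t=6 v=4: → [6,10); WM=5
i=2 t=9 v=7: → [6,13); WM=8
i=3 t=9 v=8: → [6,13); WM=8
i=4 t=9 v=9: → [6,13); WM=8
i=5 t=10 v=5: → [6,14); WM=9
i=6 t=10 v=7: → [6,14); WM=9
i=7 t=12 v=2: → [6,16); WM=11
i=8 t=12 v=5: → [6,16); WM=11
i=9 t=13 v=3: → [6,17); WM=12
i=10 t=14 v=2: → [6,18); WM=13
i=11 t=15 v=2: → [6,19); WM=14
i=12 t=16 v=4: → [6,20); WM=15
i=13 t=10 v=9: DROP (t<15-3); WM=15
i=14 t=18 v=2: → [6,22); WM=17

[0,4)=1 [6,22)=13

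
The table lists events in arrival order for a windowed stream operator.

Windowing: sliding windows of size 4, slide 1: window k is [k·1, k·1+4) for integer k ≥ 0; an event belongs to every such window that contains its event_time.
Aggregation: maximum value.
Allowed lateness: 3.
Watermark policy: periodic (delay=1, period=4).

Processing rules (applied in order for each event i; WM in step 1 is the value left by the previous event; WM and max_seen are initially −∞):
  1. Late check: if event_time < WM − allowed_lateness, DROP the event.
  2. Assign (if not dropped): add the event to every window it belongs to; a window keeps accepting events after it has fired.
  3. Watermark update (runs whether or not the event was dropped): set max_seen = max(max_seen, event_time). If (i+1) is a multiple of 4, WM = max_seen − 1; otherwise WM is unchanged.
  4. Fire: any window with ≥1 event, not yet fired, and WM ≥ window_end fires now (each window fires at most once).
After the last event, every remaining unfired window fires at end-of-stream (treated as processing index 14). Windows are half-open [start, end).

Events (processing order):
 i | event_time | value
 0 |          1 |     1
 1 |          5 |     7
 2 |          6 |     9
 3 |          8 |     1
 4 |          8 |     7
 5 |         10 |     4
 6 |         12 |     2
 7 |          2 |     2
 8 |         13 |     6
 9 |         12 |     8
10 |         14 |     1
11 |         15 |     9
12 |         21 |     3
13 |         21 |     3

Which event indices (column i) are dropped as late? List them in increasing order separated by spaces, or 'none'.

i=0 t=1 v=1: → [1,5),[0,4); WM=−∞
i=1 t=5 v=7: → [5,9),[4,8),[3,7),[2,6); WM=−∞
i=2 t=6 v=9: → [6,10),[5,9),[4,8),[3,7); WM=−∞
i=3 t=8 v=1: → [8,12),[7,11),[6,10),[5,9); WM=7; [0,4) fires=1 [1,5) fires=1 [2,6) fires=7 [3,7) fires=9
i=4 t=8 v=7: → [8,12),[7,11),[6,10),[5,9); WM=7
i=5 t=10 v=4: → [10,14),[9,13),[8,12),[7,11); WM=7
i=6 t=12 v=2: → [12,16),[11,15),[10,14),[9,13); WM=7
i=7 t=2 v=2: DROP (t<7-3); WM=11; [4,8) fires=9 [5,9) fires=9 [6,10) fires=9 [7,11) fires=7
i=8 t=13 v=6: → [13,17),[12,16),[11,15),[10,14); WM=11
i=9 t=12 v=8: → [12,16),[11,15),[10,14),[9,13); WM=11
i=10 t=14 v=1: → [14,18),[13,17),[12,16),[11,15); WM=11
i=11 t=15 v=9: → [15,19),[14,18),[13,17),[12,16); WM=14; [8,12) fires=7 [9,13) fires=8 [10,14) fires=8
i=12 t=21 v=3: → [21,25),[20,24),[19,23),[18,22); WM=14
i=13 t=21 v=3: → [21,25),[20,24),[19,23),[18,22); WM=14

7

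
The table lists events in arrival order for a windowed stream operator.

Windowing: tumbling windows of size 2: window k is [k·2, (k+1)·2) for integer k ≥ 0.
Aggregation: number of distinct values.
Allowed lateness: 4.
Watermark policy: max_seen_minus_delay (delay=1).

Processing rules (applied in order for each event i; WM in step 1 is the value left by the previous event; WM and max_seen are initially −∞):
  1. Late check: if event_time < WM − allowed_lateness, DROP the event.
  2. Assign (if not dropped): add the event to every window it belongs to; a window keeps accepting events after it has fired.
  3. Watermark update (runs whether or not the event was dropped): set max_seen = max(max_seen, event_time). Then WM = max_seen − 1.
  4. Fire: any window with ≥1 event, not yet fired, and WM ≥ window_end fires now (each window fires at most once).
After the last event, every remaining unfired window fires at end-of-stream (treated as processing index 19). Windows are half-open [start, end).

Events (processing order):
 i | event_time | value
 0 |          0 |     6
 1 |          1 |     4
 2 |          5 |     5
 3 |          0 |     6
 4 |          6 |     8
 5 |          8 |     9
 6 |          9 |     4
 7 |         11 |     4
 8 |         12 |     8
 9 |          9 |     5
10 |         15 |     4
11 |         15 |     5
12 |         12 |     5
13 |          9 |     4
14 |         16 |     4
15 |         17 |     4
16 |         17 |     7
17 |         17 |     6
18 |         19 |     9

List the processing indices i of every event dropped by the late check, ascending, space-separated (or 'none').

i=0 t=0 v=6: → [0,2); WM=-1
i=1 t=1 v=4: → [0,2); WM=0
i=2 t=5 v=5: → [4,6); WM=4; [0,2) fires=2
i=3 t=0 v=6: → [0,2); WM=4
i=4 t=6 v=8: → [6,8); WM=5
i=5 t=8 v=9: → [8,10); WM=7; [4,6) fires=1
i=6 t=9 v=4: → [8,10); WM=8; [6,8) fires=1
i=7 t=11 v=4: → [10,12); WM=10; [8,10) fires=2
i=8 t=12 v=8: → [12,14); WM=11
i=9 t=9 v=5: → [8,10); WM=11
i=10 t=15 v=4: → [14,16); WM=14; [10,12) fires=1 [12,14) fires=1
i=11 t=15 v=5: → [14,16); WM=14
i=12 t=12 v=5: → [12,14); WM=14
i=13 t=9 v=4: DROP (t<14-4); WM=14
i=14 t=16 v=4: → [16,18); WM=15
i=15 t=17 v=4: → [16,18); WM=16; [14,16) fires=2
i=16 t=17 v=7: → [16,18); WM=16
i=17 t=17 v=6: → [16,18); WM=16
i=18 t=19 v=9: → [18,20); WM=18; [16,18) fires=3

13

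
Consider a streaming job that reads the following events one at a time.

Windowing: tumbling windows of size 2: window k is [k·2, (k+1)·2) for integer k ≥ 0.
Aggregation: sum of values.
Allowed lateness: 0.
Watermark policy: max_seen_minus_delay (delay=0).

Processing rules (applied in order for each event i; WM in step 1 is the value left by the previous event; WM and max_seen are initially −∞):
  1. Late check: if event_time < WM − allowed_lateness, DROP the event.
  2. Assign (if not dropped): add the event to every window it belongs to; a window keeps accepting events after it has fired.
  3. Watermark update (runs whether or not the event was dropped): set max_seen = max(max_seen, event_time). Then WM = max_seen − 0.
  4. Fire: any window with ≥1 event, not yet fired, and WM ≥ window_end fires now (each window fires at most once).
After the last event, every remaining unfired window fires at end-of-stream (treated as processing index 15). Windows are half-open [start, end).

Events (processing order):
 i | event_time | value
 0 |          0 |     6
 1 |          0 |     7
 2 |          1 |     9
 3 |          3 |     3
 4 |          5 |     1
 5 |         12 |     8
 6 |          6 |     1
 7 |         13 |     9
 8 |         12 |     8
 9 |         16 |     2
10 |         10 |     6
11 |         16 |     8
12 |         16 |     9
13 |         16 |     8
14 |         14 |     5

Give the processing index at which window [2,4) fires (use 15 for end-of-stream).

4

i=0 t=0 v=6: → [0,2); WM=0
i=1 t=0 v=7: → [0,2); WM=0
i=2 t=1 v=9: → [0,2); WM=1
i=3 t=3 v=3: → [2,4); WM=3; [0,2) fires=22
i=4 t=5 v=1: → [4,6); WM=5; [2,4) fires=3
i=5 t=12 v=8: → [12,14); WM=12; [4,6) fires=1
i=6 t=6 v=1: DROP (t<12-0); WM=12
i=7 t=13 v=9: → [12,14); WM=13
i=8 t=12 v=8: DROP (t<13-0); WM=13
i=9 t=16 v=2: → [16,18); WM=16; [12,14) fires=17
i=10 t=10 v=6: DROP (t<16-0); WM=16
i=11 t=16 v=8: → [16,18); WM=16
i=12 t=16 v=9: → [16,18); WM=16
i=13 t=16 v=8: → [16,18); WM=16
i=14 t=14 v=5: DROP (t<16-0); WM=16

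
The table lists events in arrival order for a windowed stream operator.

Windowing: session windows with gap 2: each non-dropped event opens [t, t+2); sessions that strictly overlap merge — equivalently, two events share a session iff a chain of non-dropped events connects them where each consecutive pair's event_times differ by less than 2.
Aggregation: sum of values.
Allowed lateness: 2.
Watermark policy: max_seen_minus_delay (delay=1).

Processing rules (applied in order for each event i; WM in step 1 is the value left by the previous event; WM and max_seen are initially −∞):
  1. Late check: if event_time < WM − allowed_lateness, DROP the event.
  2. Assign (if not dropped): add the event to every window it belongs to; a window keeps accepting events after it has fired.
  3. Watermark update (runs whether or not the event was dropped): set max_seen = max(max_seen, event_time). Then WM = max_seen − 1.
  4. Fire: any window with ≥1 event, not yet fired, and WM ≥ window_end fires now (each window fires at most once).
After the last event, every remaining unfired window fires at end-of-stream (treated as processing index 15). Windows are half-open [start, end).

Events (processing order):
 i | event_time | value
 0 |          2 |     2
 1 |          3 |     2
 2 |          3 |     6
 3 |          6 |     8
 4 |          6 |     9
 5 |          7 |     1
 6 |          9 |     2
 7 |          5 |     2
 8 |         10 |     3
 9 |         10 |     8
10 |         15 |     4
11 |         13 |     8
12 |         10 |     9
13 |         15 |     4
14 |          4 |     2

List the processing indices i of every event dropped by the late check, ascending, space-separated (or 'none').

i=0 t=2 v=2: → [2,4); WM=1
i=1 t=3 v=2: → [2,5); WM=2
i=2 t=3 v=6: → [2,5); WM=2
i=3 t=6 v=8: → [6,8); WM=5
i=4 t=6 v=9: → [6,8); WM=5
i=5 t=7 v=1: → [6,9); WM=6
i=6 t=9 v=2: → [9,11); WM=8
i=7 t=5 v=2: DROP (t<8-2); WM=8
i=8 t=10 v=3: → [9,12); WM=9
i=9 t=10 v=8: → [9,12); WM=9
i=10 t=15 v=4: → [15,17); WM=14
i=11 t=13 v=8: → [13,15); WM=14
i=12 t=10 v=9: DROP (t<14-2); WM=14
i=13 t=15 v=4: → [15,17); WM=14
i=14 t=4 v=2: DROP (t<14-2); WM=14

7 12 14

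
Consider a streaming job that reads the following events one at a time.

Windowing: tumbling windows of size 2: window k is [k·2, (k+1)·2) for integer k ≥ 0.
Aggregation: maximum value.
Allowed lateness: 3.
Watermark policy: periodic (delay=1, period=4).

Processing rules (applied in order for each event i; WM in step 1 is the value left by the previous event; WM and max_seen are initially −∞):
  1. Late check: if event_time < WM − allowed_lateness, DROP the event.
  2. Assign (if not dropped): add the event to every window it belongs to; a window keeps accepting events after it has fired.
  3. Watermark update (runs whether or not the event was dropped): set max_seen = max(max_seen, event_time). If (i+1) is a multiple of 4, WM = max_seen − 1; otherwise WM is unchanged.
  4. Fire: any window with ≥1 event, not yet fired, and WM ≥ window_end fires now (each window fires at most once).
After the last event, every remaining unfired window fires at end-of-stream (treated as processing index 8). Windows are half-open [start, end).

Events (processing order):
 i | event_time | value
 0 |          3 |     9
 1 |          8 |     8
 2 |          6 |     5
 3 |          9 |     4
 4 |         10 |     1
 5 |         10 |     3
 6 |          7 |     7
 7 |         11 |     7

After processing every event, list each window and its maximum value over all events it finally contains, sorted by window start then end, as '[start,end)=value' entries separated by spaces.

i=0 t=3 v=9: → [2,4); WM=−∞
i=1 t=8 v=8: → [8,10); WM=−∞
i=2 t=6 v=5: → [6,8); WM=−∞
i=3 t=9 v=4: → [8,10); WM=8; [2,4) fires=9 [6,8) fires=5
i=4 t=10 v=1: → [10,12); WM=8
i=5 t=10 v=3: → [10,12); WM=8
i=6 t=7 v=7: → [6,8); WM=8
i=7 t=11 v=7: → [10,12); WM=10; [8,10) fires=8

[2,4)=9 [6,8)=7 [8,10)=8 [10,12)=7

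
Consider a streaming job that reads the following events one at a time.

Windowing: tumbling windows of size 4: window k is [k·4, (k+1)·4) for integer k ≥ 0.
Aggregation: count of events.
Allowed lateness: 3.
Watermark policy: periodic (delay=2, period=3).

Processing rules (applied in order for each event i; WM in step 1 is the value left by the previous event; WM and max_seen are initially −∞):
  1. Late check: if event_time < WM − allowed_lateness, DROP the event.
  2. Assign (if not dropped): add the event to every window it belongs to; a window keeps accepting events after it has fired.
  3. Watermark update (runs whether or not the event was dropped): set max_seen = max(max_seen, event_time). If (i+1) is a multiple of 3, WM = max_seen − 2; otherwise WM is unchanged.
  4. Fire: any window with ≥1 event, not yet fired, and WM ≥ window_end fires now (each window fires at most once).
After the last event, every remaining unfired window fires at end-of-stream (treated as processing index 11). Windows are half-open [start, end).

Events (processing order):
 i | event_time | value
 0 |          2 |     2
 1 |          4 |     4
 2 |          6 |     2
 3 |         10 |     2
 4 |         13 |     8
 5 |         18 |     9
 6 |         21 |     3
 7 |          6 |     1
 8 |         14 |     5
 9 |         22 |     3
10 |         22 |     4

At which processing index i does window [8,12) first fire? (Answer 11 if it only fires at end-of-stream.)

5

i=0 t=2 v=2: → [0,4); WM=−∞
i=1 t=4 v=4: → [4,8); WM=−∞
i=2 t=6 v=2: → [4,8); WM=4; [0,4) fires=1
i=3 t=10 v=2: → [8,12); WM=4
i=4 t=13 v=8: → [12,16); WM=4
i=5 t=18 v=9: → [16,20); WM=16; [4,8) fires=2 [8,12) fires=1 [12,16) fires=1
i=6 t=21 v=3: → [20,24); WM=16
i=7 t=6 v=1: DROP (t<16-3); WM=16
i=8 t=14 v=5: → [12,16); WM=19
i=9 t=22 v=3: → [20,24); WM=19
i=10 t=22 v=4: → [20,24); WM=19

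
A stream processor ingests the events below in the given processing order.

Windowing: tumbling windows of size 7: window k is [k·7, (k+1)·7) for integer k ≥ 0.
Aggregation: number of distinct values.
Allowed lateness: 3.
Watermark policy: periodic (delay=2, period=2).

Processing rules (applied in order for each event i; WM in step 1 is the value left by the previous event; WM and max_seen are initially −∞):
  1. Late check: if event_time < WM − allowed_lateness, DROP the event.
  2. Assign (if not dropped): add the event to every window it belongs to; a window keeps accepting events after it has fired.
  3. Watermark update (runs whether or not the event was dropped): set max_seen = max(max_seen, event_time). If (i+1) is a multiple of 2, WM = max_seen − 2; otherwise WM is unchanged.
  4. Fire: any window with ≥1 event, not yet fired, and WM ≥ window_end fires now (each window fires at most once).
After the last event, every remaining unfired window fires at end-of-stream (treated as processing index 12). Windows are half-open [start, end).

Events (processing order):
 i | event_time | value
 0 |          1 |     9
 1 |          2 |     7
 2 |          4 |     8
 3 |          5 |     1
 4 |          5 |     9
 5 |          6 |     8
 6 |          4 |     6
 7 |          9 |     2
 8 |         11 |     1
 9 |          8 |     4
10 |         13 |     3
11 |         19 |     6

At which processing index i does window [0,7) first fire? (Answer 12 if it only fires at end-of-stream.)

i=0 t=1 v=9: → [0,7); WM=−∞
i=1 t=2 v=7: → [0,7); WM=0
i=2 t=4 v=8: → [0,7); WM=0
i=3 t=5 v=1: → [0,7); WM=3
i=4 t=5 v=9: → [0,7); WM=3
i=5 t=6 v=8: → [0,7); WM=4
i=6 t=4 v=6: → [0,7); WM=4
i=7 t=9 v=2: → [7,14); WM=7; [0,7) fires=5
i=8 t=11 v=1: → [7,14); WM=7
i=9 t=8 v=4: → [7,14); WM=9
i=10 t=13 v=3: → [7,14); WM=9
i=11 t=19 v=6: → [14,21); WM=17; [7,14) fires=4

7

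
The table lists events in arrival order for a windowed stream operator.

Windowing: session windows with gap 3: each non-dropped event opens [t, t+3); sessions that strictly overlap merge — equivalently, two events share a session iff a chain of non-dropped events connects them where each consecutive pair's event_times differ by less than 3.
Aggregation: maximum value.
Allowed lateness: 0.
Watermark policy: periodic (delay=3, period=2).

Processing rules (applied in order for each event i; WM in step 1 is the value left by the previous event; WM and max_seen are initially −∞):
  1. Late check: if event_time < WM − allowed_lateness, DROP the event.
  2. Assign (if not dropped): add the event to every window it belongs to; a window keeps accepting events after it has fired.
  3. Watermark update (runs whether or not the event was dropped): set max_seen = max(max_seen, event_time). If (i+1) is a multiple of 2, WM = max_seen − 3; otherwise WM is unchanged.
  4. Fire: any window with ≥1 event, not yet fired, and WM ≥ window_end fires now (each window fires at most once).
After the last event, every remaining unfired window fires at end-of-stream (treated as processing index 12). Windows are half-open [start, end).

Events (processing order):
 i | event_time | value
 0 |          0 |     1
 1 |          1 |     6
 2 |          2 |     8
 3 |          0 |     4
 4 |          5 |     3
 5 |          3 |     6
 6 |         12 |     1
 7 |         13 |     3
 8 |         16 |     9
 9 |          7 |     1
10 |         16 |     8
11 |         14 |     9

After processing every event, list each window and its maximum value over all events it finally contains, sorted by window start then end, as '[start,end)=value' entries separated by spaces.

[0,8)=8 [12,19)=9

i=0 t=0 v=1: → [0,3); WM=−∞
i=1 t=1 v=6: → [0,4); WM=-2
i=2 t=2 v=8: → [0,5); WM=-2
i=3 t=0 v=4: → [0,5); WM=-1
i=4 t=5 v=3: → [5,8); WM=-1
i=5 t=3 v=6: → [0,8); WM=2
i=6 t=12 v=1: → [12,15); WM=2
i=7 t=13 v=3: → [12,16); WM=10
i=8 t=16 v=9: → [16,19); WM=10
i=9 t=7 v=1: DROP (t<10-0); WM=13
i=10 t=16 v=8: → [16,19); WM=13
i=11 t=14 v=9: → [12,19); WM=13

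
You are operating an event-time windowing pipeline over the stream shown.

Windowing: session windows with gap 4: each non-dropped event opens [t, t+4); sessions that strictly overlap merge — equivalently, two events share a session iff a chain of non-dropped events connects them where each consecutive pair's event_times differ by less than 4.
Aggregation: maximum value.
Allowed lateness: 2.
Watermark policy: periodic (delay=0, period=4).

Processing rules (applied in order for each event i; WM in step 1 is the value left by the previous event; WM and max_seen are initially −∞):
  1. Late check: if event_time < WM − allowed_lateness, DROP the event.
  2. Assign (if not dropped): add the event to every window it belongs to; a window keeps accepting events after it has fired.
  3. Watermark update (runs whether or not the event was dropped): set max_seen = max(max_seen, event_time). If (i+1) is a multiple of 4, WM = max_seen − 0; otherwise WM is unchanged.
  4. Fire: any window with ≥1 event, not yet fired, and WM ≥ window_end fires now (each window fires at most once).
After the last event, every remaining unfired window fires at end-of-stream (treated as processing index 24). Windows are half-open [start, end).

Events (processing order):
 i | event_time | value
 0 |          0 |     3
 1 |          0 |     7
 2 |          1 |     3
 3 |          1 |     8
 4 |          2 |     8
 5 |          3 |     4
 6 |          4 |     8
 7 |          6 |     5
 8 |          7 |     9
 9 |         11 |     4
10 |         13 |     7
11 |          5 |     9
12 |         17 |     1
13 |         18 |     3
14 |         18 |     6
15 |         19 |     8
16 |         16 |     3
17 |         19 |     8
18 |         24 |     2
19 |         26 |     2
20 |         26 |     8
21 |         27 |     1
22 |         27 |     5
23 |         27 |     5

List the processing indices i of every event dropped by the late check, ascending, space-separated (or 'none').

16

i=0 t=0 v=3: → [0,4); WM=−∞
i=1 t=0 v=7: → [0,4); WM=−∞
i=2 t=1 v=3: → [0,5); WM=−∞
i=3 t=1 v=8: → [0,5); WM=1
i=4 t=2 v=8: → [0,6); WM=1
i=5 t=3 v=4: → [0,7); WM=1
i=6 t=4 v=8: → [0,8); WM=1
i=7 t=6 v=5: → [0,10); WM=6
i=8 t=7 v=9: → [0,11); WM=6
i=9 t=11 v=4: → [11,15); WM=6
i=10 t=13 v=7: → [11,17); WM=6
i=11 t=5 v=9: → [0,11); WM=13
i=12 t=17 v=1: → [17,21); WM=13
i=13 t=18 v=3: → [17,22); WM=13
i=14 t=18 v=6: → [17,22); WM=13
i=15 t=19 v=8: → [17,23); WM=19
i=16 t=16 v=3: DROP (t<19-2); WM=19
i=17 t=19 v=8: → [17,23); WM=19
i=18 t=24 v=2: → [24,28); WM=19
i=19 t=26 v=2: → [24,30); WM=26
i=20 t=26 v=8: → [24,30); WM=26
i=21 t=27 v=1: → [24,31); WM=26
i=22 t=27 v=5: → [24,31); WM=26
i=23 t=27 v=5: → [24,31); WM=27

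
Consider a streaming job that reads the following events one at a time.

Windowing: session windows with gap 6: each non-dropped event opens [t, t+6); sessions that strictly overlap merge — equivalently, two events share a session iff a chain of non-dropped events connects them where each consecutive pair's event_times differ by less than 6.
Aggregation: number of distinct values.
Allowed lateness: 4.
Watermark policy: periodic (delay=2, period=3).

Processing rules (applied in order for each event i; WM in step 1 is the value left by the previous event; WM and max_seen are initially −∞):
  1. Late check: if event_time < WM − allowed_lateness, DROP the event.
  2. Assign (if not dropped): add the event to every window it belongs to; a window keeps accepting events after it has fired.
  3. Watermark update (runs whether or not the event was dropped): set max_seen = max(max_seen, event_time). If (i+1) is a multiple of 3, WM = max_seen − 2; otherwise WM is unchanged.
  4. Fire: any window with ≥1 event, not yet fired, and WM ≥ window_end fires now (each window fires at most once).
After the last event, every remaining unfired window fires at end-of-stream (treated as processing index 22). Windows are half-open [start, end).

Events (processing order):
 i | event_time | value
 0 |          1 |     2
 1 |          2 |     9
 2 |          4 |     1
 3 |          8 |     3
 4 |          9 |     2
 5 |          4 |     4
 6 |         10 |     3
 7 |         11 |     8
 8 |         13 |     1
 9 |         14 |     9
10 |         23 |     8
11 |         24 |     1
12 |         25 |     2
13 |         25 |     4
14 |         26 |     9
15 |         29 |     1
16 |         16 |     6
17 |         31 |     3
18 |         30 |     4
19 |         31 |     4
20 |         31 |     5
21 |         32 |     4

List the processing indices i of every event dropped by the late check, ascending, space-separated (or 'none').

16

i=0 t=1 v=2: → [1,7); WM=−∞
i=1 t=2 v=9: → [1,8); WM=−∞
i=2 t=4 v=1: → [1,10); WM=2
i=3 t=8 v=3: → [1,14); WM=2
i=4 t=9 v=2: → [1,15); WM=2
i=5 t=4 v=4: → [1,15); WM=7
i=6 t=10 v=3: → [1,16); WM=7
i=7 t=11 v=8: → [1,17); WM=7
i=8 t=13 v=1: → [1,19); WM=11
i=9 t=14 v=9: → [1,20); WM=11
i=10 t=23 v=8: → [23,29); WM=11
i=11 t=24 v=1: → [23,30); WM=22
i=12 t=25 v=2: → [23,31); WM=22
i=13 t=25 v=4: → [23,31); WM=22
i=14 t=26 v=9: → [23,32); WM=24
i=15 t=29 v=1: → [23,35); WM=24
i=16 t=16 v=6: DROP (t<24-4); WM=24
i=17 t=31 v=3: → [23,37); WM=29
i=18 t=30 v=4: → [23,37); WM=29
i=19 t=31 v=4: → [23,37); WM=29
i=20 t=31 v=5: → [23,37); WM=29
i=21 t=32 v=4: → [23,38); WM=29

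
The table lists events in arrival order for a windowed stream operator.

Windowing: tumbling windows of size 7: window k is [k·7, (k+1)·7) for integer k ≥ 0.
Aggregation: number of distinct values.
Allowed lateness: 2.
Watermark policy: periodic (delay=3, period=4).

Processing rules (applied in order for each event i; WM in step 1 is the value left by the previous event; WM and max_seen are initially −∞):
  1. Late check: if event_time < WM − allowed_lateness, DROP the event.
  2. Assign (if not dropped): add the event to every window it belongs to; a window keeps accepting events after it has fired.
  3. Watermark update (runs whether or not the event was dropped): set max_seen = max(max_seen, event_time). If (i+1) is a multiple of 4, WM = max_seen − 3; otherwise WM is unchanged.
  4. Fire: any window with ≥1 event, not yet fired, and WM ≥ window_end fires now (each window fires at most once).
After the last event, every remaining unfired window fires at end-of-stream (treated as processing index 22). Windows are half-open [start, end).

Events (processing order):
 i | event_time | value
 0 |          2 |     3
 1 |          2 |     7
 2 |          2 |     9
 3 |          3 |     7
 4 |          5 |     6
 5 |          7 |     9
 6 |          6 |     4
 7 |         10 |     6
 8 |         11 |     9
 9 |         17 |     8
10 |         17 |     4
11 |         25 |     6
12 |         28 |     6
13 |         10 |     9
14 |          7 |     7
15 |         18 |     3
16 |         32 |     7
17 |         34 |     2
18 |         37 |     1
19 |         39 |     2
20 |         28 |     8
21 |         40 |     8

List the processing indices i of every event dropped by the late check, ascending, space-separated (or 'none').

13 14 15 20

i=0 t=2 v=3: → [0,7); WM=−∞
i=1 t=2 v=7: → [0,7); WM=−∞
i=2 t=2 v=9: → [0,7); WM=−∞
i=3 t=3 v=7: → [0,7); WM=0
i=4 t=5 v=6: → [0,7); WM=0
i=5 t=7 v=9: → [7,14); WM=0
i=6 t=6 v=4: → [0,7); WM=0
i=7 t=10 v=6: → [7,14); WM=7; [0,7) fires=5
i=8 t=11 v=9: → [7,14); WM=7
i=9 t=17 v=8: → [14,21); WM=7
i=10 t=17 v=4: → [14,21); WM=7
i=11 t=25 v=6: → [21,28); WM=22; [7,14) fires=2 [14,21) fires=2
i=12 t=28 v=6: → [28,35); WM=22
i=13 t=10 v=9: DROP (t<22-2); WM=22
i=14 t=7 v=7: DROP (t<22-2); WM=22
i=15 t=18 v=3: DROP (t<22-2); WM=25
i=16 t=32 v=7: → [28,35); WM=25
i=17 t=34 v=2: → [28,35); WM=25
i=18 t=37 v=1: → [35,42); WM=25
i=19 t=39 v=2: → [35,42); WM=36; [21,28) fires=1 [28,35) fires=3
i=20 t=28 v=8: DROP (t<36-2); WM=36
i=21 t=40 v=8: → [35,42); WM=36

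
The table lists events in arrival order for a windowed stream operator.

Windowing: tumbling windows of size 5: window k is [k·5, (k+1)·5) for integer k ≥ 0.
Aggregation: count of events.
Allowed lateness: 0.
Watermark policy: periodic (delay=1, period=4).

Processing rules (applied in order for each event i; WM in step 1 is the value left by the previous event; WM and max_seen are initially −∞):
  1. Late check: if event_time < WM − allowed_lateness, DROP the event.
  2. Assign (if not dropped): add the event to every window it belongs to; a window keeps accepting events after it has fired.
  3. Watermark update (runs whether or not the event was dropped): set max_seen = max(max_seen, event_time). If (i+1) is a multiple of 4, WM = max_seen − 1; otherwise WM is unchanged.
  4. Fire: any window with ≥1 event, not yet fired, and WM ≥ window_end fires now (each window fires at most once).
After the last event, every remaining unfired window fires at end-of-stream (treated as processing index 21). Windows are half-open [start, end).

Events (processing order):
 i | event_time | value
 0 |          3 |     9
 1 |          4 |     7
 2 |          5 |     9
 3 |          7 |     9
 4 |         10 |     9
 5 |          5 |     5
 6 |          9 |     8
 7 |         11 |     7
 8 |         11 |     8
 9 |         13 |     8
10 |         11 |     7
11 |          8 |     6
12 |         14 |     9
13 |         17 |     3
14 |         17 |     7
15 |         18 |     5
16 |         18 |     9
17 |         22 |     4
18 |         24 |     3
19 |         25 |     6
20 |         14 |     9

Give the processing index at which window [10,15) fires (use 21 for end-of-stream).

15

i=0 t=3 v=9: → [0,5); WM=−∞
i=1 t=4 v=7: → [0,5); WM=−∞
i=2 t=5 v=9: → [5,10); WM=−∞
i=3 t=7 v=9: → [5,10); WM=6; [0,5) fires=2
i=4 t=10 v=9: → [10,15); WM=6
i=5 t=5 v=5: DROP (t<6-0); WM=6
i=6 t=9 v=8: → [5,10); WM=6
i=7 t=11 v=7: → [10,15); WM=10; [5,10) fires=3
i=8 t=11 v=8: → [10,15); WM=10
i=9 t=13 v=8: → [10,15); WM=10
i=10 t=11 v=7: → [10,15); WM=10
i=11 t=8 v=6: DROP (t<10-0); WM=12
i=12 t=14 v=9: → [10,15); WM=12
i=13 t=17 v=3: → [15,20); WM=12
i=14 t=17 v=7: → [15,20); WM=12
i=15 t=18 v=5: → [15,20); WM=17; [10,15) fires=6
i=16 t=18 v=9: → [15,20); WM=17
i=17 t=22 v=4: → [20,25); WM=17
i=18 t=24 v=3: → [20,25); WM=17
i=19 t=25 v=6: → [25,30); WM=24; [15,20) fires=4
i=20 t=14 v=9: DROP (t<24-0); WM=24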